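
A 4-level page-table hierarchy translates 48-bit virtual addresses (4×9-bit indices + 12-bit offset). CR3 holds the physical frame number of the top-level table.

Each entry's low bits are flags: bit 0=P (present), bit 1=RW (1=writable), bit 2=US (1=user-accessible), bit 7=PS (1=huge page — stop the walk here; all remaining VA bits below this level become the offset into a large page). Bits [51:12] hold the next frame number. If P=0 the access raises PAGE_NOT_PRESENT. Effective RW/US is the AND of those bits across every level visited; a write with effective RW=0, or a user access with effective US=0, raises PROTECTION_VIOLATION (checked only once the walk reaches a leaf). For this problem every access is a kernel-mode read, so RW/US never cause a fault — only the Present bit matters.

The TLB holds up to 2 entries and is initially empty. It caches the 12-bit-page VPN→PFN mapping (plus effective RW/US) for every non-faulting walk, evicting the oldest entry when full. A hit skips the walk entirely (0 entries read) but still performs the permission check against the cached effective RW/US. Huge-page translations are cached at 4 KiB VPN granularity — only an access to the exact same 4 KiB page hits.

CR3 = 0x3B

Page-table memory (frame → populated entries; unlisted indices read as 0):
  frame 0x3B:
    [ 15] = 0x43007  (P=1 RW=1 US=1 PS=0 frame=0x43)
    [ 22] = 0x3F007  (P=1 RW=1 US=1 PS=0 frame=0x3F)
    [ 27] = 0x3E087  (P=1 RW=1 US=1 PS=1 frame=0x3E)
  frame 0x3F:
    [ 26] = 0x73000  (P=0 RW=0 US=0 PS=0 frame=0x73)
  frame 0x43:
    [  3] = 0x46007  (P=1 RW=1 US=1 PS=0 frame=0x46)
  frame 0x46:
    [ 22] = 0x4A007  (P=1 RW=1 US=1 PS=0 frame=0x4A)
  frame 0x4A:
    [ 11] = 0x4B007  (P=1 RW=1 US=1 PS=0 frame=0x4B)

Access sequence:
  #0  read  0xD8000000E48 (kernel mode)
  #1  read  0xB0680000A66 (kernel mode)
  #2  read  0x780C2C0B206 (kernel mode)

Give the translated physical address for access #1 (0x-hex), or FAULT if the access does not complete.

Trace:
#0 VA=0xD8000000E48 (r,kernel):
  [0] read 0x3B idx=27: raw=0x3E087 flags P=1 W=1 U=1 S=1
  ⇒ phys 0x3EE48 (huge @L0)  [1 reads]
#1 VA=0xB0680000A66 (r,kernel):
  [0] read 0x3B idx=22: raw=0x3F007 flags P=1 W=1 U=1 S=0
  [1] read 0x3F idx=26: raw=0x73000 flags P=0 W=0 U=0 S=0
  ⇒ fault: PAGE_NOT_PRESENT  — 2 lookups
#2 VA=0x780C2C0B206 (r,kernel):
  [0] read 0x3B idx=15: raw=0x43007 flags P=1 W=1 U=1 S=0
  [1] read 0x43 idx=3: raw=0x46007 flags P=1 W=1 U=1 S=0
  [2] read 0x46 idx=22: raw=0x4A007 flags P=1 W=1 U=1 S=0
  [3] read 0x4A idx=11: raw=0x4B007 flags P=1 W=1 U=1 S=0
  ⇒ phys 0x4B206  [4 reads]

Access #1 PA: FAULT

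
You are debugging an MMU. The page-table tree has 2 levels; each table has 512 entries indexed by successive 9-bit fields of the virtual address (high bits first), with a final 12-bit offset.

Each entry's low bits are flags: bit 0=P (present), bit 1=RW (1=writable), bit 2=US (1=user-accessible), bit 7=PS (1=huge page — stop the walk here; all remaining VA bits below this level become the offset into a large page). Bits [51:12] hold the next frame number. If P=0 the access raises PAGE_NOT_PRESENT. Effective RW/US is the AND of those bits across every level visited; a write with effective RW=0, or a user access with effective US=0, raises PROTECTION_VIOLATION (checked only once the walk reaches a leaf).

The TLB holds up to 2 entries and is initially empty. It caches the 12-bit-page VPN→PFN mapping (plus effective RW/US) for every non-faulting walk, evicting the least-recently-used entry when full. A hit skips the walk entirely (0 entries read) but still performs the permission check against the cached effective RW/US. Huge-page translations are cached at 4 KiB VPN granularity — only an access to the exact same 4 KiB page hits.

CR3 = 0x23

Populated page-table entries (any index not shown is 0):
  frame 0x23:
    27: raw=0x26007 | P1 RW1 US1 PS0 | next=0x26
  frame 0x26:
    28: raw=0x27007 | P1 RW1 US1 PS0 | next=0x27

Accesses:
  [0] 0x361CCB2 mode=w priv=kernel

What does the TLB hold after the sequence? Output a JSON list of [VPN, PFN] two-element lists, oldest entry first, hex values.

Per-access translation:
#0 VA=0x361CCB2 (w,kernel):
  L0 @0x23[27] → 0x26007  P=1,RW=1,US=1,PS=0
  L1 @0x26[28] → 0x27007  P=1,RW=1,US=1,PS=0
  ⇒ phys 0x27CB2  [2 reads]

TLB: [["0x361C", "0x27"]]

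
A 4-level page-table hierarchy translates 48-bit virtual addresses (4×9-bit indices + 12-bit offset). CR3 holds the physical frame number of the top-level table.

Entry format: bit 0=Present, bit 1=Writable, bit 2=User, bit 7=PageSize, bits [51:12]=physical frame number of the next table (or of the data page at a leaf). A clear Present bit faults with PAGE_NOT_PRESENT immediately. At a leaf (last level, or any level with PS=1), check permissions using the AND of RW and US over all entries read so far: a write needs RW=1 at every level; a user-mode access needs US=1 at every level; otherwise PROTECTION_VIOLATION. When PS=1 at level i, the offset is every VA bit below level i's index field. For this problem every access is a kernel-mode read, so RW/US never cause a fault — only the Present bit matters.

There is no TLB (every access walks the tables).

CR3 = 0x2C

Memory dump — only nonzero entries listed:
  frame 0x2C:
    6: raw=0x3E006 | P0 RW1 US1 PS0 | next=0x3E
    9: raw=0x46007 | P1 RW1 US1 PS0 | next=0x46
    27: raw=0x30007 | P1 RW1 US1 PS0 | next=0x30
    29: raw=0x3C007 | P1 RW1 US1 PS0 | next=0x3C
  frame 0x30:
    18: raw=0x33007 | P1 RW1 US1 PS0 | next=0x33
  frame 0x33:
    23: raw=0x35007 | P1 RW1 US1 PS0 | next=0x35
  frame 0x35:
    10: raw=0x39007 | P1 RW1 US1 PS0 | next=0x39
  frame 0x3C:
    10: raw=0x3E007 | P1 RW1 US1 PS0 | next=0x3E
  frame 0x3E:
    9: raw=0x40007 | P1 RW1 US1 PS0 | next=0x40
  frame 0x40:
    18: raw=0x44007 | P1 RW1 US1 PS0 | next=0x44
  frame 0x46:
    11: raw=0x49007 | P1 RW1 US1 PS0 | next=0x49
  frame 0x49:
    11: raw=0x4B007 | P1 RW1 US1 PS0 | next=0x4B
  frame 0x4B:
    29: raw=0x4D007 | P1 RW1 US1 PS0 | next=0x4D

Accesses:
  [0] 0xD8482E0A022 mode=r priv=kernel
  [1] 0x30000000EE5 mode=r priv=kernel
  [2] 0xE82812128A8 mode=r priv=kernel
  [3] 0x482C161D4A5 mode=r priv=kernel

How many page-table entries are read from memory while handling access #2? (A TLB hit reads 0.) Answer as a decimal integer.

Trace:
#0 VA=0xD8482E0A022 (r,kernel):
  lvl0: tbl 0x2C, slot 27 ⇒ 0x30007 (P1/RW1/US1/PS0)
  lvl1: tbl 0x30, slot 18 ⇒ 0x33007 (P1/RW1/US1/PS0)
  lvl2: tbl 0x33, slot 23 ⇒ 0x35007 (P1/RW1/US1/PS0)
  lvl3: tbl 0x35, slot 10 ⇒ 0x39007 (P1/RW1/US1/PS0)
  ✓ 0x39022  — 4 lookups
#1 VA=0x30000000EE5 (r,kernel):
  lvl0: tbl 0x2C, slot 6 ⇒ 0x3E006 (P0/RW1/US1/PS0)
  ⇒ fault: PAGE_NOT_PRESENT  — 1 lookups
#2 VA=0xE82812128A8 (r,kernel):
  lvl0: tbl 0x2C, slot 29 ⇒ 0x3C007 (P1/RW1/US1/PS0)
  lvl1: tbl 0x3C, slot 10 ⇒ 0x3E007 (P1/RW1/US1/PS0)
  lvl2: tbl 0x3E, slot 9 ⇒ 0x40007 (P1/RW1/US1/PS0)
  lvl3: tbl 0x40, slot 18 ⇒ 0x44007 (P1/RW1/US1/PS0)
  ✓ 0x448A8  — 4 lookups
#3 VA=0x482C161D4A5 (r,kernel):
  lvl0: tbl 0x2C, slot 9 ⇒ 0x46007 (P1/RW1/US1/PS0)
  lvl1: tbl 0x46, slot 11 ⇒ 0x49007 (P1/RW1/US1/PS0)
  lvl2: tbl 0x49, slot 11 ⇒ 0x4B007 (P1/RW1/US1/PS0)
  lvl3: tbl 0x4B, slot 29 ⇒ 0x4D007 (P1/RW1/US1/PS0)
  ✓ 0x4D4A5  — 4 lookups

Entries read for #2: 4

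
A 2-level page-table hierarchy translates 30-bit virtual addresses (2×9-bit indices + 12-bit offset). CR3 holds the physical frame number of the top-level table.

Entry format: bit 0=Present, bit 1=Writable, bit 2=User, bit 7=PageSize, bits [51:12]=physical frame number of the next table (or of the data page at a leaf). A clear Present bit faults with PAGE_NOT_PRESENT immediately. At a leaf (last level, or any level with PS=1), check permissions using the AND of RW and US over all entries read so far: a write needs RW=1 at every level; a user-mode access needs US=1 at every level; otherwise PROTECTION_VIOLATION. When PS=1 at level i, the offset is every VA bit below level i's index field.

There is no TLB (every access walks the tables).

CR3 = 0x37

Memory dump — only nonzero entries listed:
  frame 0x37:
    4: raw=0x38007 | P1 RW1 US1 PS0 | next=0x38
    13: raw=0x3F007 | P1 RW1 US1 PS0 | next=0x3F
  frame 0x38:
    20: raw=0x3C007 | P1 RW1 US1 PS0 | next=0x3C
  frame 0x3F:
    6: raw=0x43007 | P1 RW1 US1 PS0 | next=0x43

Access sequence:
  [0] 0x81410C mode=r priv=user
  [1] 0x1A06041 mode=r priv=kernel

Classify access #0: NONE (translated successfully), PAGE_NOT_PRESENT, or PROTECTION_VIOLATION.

Per-access translation:
#0 VA=0x81410C (r,user):
  L0: frame=0x37 idx=4 entry=0x38007 [P=1 RW=1 US=1 PS=0]
  L1: frame=0x38 idx=20 entry=0x3C007 [P=1 RW=1 US=1 PS=0]
  → PA=0x3C10C  (2 entries read)
#1 VA=0x1A06041 (r,kernel):
  L0: frame=0x37 idx=13 entry=0x3F007 [P=1 RW=1 US=1 PS=0]
  L1: frame=0x3F idx=6 entry=0x43007 [P=1 RW=1 US=1 PS=0]
  → PA=0x43041  (2 entries read)

Access #0 fault: NONE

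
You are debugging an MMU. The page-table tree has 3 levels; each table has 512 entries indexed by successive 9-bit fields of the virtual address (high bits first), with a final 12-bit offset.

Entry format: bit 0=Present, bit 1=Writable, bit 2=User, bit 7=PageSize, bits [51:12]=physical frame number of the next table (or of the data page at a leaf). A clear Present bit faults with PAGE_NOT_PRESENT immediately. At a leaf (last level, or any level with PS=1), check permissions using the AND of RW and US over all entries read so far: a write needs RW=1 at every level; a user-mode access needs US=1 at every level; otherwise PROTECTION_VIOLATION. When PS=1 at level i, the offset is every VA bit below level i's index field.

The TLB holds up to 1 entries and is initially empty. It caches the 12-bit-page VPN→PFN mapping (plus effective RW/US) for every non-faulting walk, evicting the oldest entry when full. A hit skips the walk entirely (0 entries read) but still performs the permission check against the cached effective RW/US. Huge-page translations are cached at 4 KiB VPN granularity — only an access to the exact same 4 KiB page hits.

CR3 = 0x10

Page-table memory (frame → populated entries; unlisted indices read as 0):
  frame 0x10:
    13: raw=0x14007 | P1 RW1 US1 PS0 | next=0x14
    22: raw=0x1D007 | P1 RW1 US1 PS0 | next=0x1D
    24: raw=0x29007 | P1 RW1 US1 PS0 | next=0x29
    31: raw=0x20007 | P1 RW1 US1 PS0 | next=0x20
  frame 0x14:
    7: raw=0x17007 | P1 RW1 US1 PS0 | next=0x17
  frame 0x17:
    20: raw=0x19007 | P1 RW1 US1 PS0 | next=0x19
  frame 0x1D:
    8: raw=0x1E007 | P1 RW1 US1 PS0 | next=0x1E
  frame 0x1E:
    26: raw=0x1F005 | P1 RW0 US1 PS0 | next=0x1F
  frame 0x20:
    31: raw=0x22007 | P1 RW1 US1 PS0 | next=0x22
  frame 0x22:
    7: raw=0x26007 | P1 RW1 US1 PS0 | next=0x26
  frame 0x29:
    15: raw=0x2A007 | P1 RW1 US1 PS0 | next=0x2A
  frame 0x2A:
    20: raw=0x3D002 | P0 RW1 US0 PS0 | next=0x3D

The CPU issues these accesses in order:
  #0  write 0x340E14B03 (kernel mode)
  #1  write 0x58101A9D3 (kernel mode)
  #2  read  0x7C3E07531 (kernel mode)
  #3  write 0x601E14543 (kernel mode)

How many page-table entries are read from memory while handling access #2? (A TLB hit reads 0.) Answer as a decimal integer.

Trace:
#0 VA=0x340E14B03 (w,kernel):
  L0: frame=0x10 idx=13 entry=0x14007 [P=1 RW=1 US=1 PS=0]
  L1: frame=0x14 idx=7 entry=0x17007 [P=1 RW=1 US=1 PS=0]
  L2: frame=0x17 idx=20 entry=0x19007 [P=1 RW=1 US=1 PS=0]
  → PA=0x19B03  (3 entries read)
#1 VA=0x58101A9D3 (w,kernel):
  L0: frame=0x10 idx=22 entry=0x1D007 [P=1 RW=1 US=1 PS=0]
  L1: frame=0x1D idx=8 entry=0x1E007 [P=1 RW=1 US=1 PS=0]
  L2: frame=0x1E idx=26 entry=0x1F005 [P=1 RW=0 US=1 PS=0]
  ✗ PROTECTION_VIOLATION  [3 reads]
#2 VA=0x7C3E07531 (r,kernel):
  L0: frame=0x10 idx=31 entry=0x20007 [P=1 RW=1 US=1 PS=0]
  L1: frame=0x20 idx=31 entry=0x22007 [P=1 RW=1 US=1 PS=0]
  L2: frame=0x22 idx=7 entry=0x26007 [P=1 RW=1 US=1 PS=0]
  → PA=0x26531  (3 entries read)
#3 VA=0x601E14543 (w,kernel):
  L0: frame=0x10 idx=24 entry=0x29007 [P=1 RW=1 US=1 PS=0]
  L1: frame=0x29 idx=15 entry=0x2A007 [P=1 RW=1 US=1 PS=0]
  L2: frame=0x2A idx=20 entry=0x3D002 [P=0 RW=1 US=0 PS=0]
  ✗ PAGE_NOT_PRESENT  [3 reads]

Entries read for #2: 3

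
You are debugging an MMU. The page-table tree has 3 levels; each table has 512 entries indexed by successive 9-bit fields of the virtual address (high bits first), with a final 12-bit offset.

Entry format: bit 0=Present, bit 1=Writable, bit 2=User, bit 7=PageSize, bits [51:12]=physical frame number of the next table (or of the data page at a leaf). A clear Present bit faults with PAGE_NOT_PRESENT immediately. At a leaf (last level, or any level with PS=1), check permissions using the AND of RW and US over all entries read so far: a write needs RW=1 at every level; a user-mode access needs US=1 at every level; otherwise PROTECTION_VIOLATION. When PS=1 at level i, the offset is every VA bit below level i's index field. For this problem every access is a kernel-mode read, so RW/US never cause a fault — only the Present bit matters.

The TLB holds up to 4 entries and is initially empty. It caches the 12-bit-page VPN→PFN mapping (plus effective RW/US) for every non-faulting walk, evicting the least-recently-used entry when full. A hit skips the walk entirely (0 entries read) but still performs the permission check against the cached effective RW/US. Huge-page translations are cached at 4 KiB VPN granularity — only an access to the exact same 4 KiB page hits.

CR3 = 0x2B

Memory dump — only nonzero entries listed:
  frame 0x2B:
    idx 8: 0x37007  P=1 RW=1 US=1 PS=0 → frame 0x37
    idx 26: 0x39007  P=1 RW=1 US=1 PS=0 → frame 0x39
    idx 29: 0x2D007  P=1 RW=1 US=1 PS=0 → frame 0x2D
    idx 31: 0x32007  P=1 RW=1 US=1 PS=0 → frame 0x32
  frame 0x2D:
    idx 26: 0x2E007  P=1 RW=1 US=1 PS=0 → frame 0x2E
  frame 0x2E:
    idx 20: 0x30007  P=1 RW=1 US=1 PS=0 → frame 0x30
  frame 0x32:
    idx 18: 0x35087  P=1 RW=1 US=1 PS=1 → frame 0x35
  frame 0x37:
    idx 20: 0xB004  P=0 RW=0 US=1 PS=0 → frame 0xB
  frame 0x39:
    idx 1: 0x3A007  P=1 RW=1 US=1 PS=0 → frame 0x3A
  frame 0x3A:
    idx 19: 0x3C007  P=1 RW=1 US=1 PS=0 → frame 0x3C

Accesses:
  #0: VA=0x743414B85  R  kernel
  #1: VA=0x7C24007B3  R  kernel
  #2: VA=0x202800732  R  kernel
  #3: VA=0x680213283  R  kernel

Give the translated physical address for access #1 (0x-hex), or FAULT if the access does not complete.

Walk each access:
#0 VA=0x743414B85 (r,kernel):
  [0] read 0x2B idx=29: raw=0x2D007 flags P=1 W=1 U=1 S=0
  [1] read 0x2D idx=26: raw=0x2E007 flags P=1 W=1 U=1 S=0
  [2] read 0x2E idx=20: raw=0x30007 flags P=1 W=1 U=1 S=0
  → PA=0x30B85  (3 entries read)
#1 VA=0x7C24007B3 (r,kernel):
  [0] read 0x2B idx=31: raw=0x32007 flags P=1 W=1 U=1 S=0
  [1] read 0x32 idx=18: raw=0x35087 flags P=1 W=1 U=1 S=1
  → PA=0x357B3 (huge @L1)  (2 entries read)
#2 VA=0x202800732 (r,kernel):
  [0] read 0x2B idx=8: raw=0x37007 flags P=1 W=1 U=1 S=0
  [1] read 0x37 idx=20: raw=0xB004 flags P=0 W=0 U=1 S=0
  ⇒ fault: PAGE_NOT_PRESENT  — 2 lookups
#3 VA=0x680213283 (r,kernel):
  [0] read 0x2B idx=26: raw=0x39007 flags P=1 W=1 U=1 S=0
  [1] read 0x39 idx=1: raw=0x3A007 flags P=1 W=1 U=1 S=0
  [2] read 0x3A idx=19: raw=0x3C007 flags P=1 W=1 U=1 S=0
  → PA=0x3C283  (3 entries read)

Access #1 PA: 0x357B3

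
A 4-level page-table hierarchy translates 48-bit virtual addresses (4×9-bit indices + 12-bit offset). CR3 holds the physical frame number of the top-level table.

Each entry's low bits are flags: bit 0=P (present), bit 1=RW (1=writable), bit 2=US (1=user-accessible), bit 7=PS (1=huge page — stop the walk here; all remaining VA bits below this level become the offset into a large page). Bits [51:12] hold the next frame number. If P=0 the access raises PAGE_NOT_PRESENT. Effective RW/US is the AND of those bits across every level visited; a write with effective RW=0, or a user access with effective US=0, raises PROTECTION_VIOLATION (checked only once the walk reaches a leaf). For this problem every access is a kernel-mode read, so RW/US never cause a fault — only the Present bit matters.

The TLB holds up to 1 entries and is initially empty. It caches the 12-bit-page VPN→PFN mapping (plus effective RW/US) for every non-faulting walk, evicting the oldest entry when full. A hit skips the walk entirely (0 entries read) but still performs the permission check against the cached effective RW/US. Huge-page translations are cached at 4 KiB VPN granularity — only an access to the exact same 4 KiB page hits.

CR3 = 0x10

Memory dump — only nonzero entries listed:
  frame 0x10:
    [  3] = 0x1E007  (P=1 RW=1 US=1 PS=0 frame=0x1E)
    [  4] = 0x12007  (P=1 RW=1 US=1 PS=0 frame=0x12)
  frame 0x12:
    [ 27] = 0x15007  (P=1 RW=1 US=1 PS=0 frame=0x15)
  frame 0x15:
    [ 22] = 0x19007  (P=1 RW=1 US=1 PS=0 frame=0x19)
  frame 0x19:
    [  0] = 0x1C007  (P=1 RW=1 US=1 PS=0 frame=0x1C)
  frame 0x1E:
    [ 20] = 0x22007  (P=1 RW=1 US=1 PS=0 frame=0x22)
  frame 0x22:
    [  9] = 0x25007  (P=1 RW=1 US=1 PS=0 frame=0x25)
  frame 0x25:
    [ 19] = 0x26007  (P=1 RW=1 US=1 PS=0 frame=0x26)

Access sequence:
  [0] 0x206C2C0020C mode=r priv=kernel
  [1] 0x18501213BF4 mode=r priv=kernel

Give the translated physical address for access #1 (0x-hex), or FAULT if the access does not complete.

Trace:
#0 VA=0x206C2C0020C (r,kernel):
  lvl0: tbl 0x10, slot 4 ⇒ 0x12007 (P1/RW1/US1/PS0)
  lvl1: tbl 0x12, slot 27 ⇒ 0x15007 (P1/RW1/US1/PS0)
  lvl2: tbl 0x15, slot 22 ⇒ 0x19007 (P1/RW1/US1/PS0)
  lvl3: tbl 0x19, slot 0 ⇒ 0x1C007 (P1/RW1/US1/PS0)
  ⇒ phys 0x1C20C  [4 reads]
#1 VA=0x18501213BF4 (r,kernel):
  lvl0: tbl 0x10, slot 3 ⇒ 0x1E007 (P1/RW1/US1/PS0)
  lvl1: tbl 0x1E, slot 20 ⇒ 0x22007 (P1/RW1/US1/PS0)
  lvl2: tbl 0x22, slot 9 ⇒ 0x25007 (P1/RW1/US1/PS0)
  lvl3: tbl 0x25, slot 19 ⇒ 0x26007 (P1/RW1/US1/PS0)
  ⇒ phys 0x26BF4  [4 reads]

Access #1 PA: 0x26BF4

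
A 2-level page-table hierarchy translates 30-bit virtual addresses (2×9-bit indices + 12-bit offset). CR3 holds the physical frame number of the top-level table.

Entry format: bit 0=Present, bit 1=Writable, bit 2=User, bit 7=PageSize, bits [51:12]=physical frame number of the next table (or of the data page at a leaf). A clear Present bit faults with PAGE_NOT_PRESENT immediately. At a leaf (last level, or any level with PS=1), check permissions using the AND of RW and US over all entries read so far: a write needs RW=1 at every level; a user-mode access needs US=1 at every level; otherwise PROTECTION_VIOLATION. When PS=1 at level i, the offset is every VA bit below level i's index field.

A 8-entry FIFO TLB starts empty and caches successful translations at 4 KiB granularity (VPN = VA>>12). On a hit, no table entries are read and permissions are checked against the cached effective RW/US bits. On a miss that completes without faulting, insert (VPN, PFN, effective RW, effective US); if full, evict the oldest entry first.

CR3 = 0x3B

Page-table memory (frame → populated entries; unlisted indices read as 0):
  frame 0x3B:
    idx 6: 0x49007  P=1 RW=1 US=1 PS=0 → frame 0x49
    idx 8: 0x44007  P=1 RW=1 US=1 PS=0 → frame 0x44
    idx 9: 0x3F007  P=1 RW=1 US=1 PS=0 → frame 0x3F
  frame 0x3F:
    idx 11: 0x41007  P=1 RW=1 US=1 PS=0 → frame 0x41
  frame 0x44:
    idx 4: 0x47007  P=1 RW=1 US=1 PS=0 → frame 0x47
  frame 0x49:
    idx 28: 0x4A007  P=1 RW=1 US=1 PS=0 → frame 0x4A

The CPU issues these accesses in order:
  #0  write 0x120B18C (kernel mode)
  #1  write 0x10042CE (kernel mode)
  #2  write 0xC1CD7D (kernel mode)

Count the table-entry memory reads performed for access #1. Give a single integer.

Per-access translation:
#0 VA=0x120B18C (w,kernel):
  L0: frame=0x3B idx=9 entry=0x3F007 [P=1 RW=1 US=1 PS=0]
  L1: frame=0x3F idx=11 entry=0x41007 [P=1 RW=1 US=1 PS=0]
  ⇒ phys 0x4118C  [2 reads]
#1 VA=0x10042CE (w,kernel):
  L0: frame=0x3B idx=8 entry=0x44007 [P=1 RW=1 US=1 PS=0]
  L1: frame=0x44 idx=4 entry=0x47007 [P=1 RW=1 US=1 PS=0]
  ⇒ phys 0x472CE  [2 reads]
#2 VA=0xC1CD7D (w,kernel):
  L0: frame=0x3B idx=6 entry=0x49007 [P=1 RW=1 US=1 PS=0]
  L1: frame=0x49 idx=28 entry=0x4A007 [P=1 RW=1 US=1 PS=0]
  ⇒ phys 0x4AD7D  [2 reads]

Entries read for #1: 2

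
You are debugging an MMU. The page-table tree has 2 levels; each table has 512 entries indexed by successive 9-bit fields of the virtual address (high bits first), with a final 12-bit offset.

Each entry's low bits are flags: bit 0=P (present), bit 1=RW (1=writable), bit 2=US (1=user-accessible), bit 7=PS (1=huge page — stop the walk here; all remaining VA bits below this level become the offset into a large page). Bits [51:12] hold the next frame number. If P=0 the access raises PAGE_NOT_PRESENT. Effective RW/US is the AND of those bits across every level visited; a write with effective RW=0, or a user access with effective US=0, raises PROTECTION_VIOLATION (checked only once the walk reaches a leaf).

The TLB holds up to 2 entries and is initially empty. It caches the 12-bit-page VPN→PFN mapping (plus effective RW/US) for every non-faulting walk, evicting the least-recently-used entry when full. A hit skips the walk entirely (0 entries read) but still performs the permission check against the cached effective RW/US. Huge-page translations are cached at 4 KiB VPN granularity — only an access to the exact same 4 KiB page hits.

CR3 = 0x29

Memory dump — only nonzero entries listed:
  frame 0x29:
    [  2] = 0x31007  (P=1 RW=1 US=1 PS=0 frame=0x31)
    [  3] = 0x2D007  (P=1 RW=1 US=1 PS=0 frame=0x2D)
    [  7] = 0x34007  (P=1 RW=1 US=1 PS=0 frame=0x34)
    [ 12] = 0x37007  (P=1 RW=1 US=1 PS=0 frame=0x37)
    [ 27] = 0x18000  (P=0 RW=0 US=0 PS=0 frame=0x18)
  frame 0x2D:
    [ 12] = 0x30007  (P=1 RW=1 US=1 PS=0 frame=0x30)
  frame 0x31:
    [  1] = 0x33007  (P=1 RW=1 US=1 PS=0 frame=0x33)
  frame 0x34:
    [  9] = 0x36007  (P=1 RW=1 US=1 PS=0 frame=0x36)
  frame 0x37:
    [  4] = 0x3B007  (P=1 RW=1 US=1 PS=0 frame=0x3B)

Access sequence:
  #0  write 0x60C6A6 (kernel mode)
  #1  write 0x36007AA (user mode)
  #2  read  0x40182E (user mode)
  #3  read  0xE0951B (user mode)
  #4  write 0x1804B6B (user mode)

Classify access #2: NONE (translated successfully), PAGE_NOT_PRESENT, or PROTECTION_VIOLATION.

Walk each access:
#0 VA=0x60C6A6 (w,kernel):
  L0: frame=0x29 idx=3 entry=0x2D007 [P=1 RW=1 US=1 PS=0]
  L1: frame=0x2D idx=12 entry=0x30007 [P=1 RW=1 US=1 PS=0]
  ⇒ phys 0x306A6  [2 reads]
#1 VA=0x36007AA (w,user):
  L0: frame=0x29 idx=27 entry=0x18000 [P=0 RW=0 US=0 PS=0]
  ✗ PAGE_NOT_PRESENT  [1 reads]
#2 VA=0x40182E (r,user):
  L0: frame=0x29 idx=2 entry=0x31007 [P=1 RW=1 US=1 PS=0]
  L1: frame=0x31 idx=1 entry=0x33007 [P=1 RW=1 US=1 PS=0]
  ⇒ phys 0x3382E  [2 reads]
#3 VA=0xE0951B (r,user):
  L0: frame=0x29 idx=7 entry=0x34007 [P=1 RW=1 US=1 PS=0]
  L1: frame=0x34 idx=9 entry=0x36007 [P=1 RW=1 US=1 PS=0]
  ⇒ phys 0x3651B  [2 reads]
#4 VA=0x1804B6B (w,user):
  L0: frame=0x29 idx=12 entry=0x37007 [P=1 RW=1 US=1 PS=0]
  L1: frame=0x37 idx=4 entry=0x3B007 [P=1 RW=1 US=1 PS=0]
  ⇒ phys 0x3BB6B  [2 reads]

Access #2 fault: NONE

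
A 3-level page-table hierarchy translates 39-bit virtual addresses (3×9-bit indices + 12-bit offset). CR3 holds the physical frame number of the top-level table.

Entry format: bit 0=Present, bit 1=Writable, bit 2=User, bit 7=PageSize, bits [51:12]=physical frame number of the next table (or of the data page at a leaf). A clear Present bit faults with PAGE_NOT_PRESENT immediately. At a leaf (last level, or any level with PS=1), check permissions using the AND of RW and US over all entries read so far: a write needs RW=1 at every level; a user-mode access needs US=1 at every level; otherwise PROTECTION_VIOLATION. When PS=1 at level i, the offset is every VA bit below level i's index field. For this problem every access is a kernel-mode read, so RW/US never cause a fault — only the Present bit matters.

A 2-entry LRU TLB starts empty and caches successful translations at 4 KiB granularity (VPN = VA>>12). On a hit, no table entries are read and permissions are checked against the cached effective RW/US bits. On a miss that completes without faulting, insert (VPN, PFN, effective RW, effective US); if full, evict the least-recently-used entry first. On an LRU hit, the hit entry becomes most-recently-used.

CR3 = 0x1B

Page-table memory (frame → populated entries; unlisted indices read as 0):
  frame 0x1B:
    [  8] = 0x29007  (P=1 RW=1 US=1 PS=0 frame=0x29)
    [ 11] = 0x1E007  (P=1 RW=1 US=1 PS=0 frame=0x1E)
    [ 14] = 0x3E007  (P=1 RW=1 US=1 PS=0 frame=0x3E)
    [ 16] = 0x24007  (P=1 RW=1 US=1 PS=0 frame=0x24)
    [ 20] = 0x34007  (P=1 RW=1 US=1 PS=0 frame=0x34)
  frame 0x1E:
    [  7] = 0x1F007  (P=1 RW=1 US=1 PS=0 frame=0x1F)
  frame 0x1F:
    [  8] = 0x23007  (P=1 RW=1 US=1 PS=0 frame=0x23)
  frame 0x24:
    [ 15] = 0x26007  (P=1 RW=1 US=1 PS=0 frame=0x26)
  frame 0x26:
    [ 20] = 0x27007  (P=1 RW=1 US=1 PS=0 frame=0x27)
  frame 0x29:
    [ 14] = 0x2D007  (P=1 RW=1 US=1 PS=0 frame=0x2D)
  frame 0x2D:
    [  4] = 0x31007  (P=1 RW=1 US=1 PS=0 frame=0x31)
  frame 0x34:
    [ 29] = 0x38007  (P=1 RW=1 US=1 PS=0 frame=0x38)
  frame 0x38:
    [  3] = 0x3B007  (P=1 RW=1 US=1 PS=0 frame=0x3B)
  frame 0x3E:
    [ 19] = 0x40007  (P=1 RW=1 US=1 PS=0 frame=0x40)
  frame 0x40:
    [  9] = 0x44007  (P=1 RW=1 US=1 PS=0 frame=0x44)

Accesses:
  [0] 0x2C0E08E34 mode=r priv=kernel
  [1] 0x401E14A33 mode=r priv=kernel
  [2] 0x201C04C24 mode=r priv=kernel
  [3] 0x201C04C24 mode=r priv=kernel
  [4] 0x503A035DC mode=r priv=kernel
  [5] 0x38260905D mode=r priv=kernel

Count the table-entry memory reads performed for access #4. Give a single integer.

Walk each access:
#0 VA=0x2C0E08E34 (r,kernel):
  L0 @0x1B[11] → 0x1E007  P=1,RW=1,US=1,PS=0
  L1 @0x1E[7] → 0x1F007  P=1,RW=1,US=1,PS=0
  L2 @0x1F[8] → 0x23007  P=1,RW=1,US=1,PS=0
  ⇒ phys 0x23E34  [3 reads]
#1 VA=0x401E14A33 (r,kernel):
  L0 @0x1B[16] → 0x24007  P=1,RW=1,US=1,PS=0
  L1 @0x24[15] → 0x26007  P=1,RW=1,US=1,PS=0
  L2 @0x26[20] → 0x27007  P=1,RW=1,US=1,PS=0
  ⇒ phys 0x27A33  [3 reads]
#2 VA=0x201C04C24 (r,kernel):
  L0 @0x1B[8] → 0x29007  P=1,RW=1,US=1,PS=0
  L1 @0x29[14] → 0x2D007  P=1,RW=1,US=1,PS=0
  L2 @0x2D[4] → 0x31007  P=1,RW=1,US=1,PS=0
  ⇒ phys 0x31C24  [3 reads]
#3 VA=0x201C04C24 (r,kernel):
  TLB hit vpn=0x201C04 → PA=0x31C24
#4 VA=0x503A035DC (r,kernel):
  L0 @0x1B[20] → 0x34007  P=1,RW=1,US=1,PS=0
  L1 @0x34[29] → 0x38007  P=1,RW=1,US=1,PS=0
  L2 @0x38[3] → 0x3B007  P=1,RW=1,US=1,PS=0
  ⇒ phys 0x3B5DC  [3 reads]
#5 VA=0x38260905D (r,kernel):
  L0 @0x1B[14] → 0x3E007  P=1,RW=1,US=1,PS=0
  L1 @0x3E[19] → 0x40007  P=1,RW=1,US=1,PS=0
  L2 @0x40[9] → 0x44007  P=1,RW=1,US=1,PS=0
  ⇒ phys 0x4405D  [3 reads]

Entries read for #4: 3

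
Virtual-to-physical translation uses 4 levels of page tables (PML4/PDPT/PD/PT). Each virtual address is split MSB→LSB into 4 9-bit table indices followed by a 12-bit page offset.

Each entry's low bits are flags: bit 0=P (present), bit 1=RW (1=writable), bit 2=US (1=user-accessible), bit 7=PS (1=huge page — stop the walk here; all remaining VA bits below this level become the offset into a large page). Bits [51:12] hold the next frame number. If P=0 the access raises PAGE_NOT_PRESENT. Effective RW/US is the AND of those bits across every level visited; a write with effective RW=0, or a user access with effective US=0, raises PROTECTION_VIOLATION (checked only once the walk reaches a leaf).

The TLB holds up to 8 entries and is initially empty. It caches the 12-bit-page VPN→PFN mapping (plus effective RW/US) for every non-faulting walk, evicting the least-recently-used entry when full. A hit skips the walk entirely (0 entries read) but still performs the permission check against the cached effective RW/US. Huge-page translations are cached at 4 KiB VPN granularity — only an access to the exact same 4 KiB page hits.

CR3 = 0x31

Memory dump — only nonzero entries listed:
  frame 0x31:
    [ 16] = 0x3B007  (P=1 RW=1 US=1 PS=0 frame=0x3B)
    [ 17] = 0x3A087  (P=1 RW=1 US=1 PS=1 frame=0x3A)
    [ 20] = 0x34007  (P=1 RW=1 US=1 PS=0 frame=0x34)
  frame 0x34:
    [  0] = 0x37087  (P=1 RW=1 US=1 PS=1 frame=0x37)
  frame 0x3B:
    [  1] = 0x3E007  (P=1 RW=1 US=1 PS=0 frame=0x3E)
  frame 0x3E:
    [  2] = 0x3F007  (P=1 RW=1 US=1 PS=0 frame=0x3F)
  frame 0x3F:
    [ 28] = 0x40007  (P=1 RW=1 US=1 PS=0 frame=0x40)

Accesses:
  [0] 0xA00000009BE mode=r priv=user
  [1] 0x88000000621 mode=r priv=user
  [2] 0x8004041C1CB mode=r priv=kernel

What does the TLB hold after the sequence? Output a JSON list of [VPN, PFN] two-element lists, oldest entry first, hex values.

Per-access translation:
#0 VA=0xA00000009BE (r,user):
  [0] read 0x31 idx=20: raw=0x34007 flags P=1 W=1 U=1 S=0
  [1] read 0x34 idx=0: raw=0x37087 flags P=1 W=1 U=1 S=1
  → PA=0x379BE (huge @L1)  (2 entries read)
#1 VA=0x88000000621 (r,user):
  [0] read 0x31 idx=17: raw=0x3A087 flags P=1 W=1 U=1 S=1
  → PA=0x3A621 (huge @L0)  (1 entries read)
#2 VA=0x8004041C1CB (r,kernel):
  [0] read 0x31 idx=16: raw=0x3B007 flags P=1 W=1 U=1 S=0
  [1] read 0x3B idx=1: raw=0x3E007 flags P=1 W=1 U=1 S=0
  [2] read 0x3E idx=2: raw=0x3F007 flags P=1 W=1 U=1 S=0
  [3] read 0x3F idx=28: raw=0x40007 flags P=1 W=1 U=1 S=0
  → PA=0x401CB  (4 entries read)

TLB: [["0xA0000000", "0x37"], ["0x88000000", "0x3A"], ["0x8004041C", "0x40"]]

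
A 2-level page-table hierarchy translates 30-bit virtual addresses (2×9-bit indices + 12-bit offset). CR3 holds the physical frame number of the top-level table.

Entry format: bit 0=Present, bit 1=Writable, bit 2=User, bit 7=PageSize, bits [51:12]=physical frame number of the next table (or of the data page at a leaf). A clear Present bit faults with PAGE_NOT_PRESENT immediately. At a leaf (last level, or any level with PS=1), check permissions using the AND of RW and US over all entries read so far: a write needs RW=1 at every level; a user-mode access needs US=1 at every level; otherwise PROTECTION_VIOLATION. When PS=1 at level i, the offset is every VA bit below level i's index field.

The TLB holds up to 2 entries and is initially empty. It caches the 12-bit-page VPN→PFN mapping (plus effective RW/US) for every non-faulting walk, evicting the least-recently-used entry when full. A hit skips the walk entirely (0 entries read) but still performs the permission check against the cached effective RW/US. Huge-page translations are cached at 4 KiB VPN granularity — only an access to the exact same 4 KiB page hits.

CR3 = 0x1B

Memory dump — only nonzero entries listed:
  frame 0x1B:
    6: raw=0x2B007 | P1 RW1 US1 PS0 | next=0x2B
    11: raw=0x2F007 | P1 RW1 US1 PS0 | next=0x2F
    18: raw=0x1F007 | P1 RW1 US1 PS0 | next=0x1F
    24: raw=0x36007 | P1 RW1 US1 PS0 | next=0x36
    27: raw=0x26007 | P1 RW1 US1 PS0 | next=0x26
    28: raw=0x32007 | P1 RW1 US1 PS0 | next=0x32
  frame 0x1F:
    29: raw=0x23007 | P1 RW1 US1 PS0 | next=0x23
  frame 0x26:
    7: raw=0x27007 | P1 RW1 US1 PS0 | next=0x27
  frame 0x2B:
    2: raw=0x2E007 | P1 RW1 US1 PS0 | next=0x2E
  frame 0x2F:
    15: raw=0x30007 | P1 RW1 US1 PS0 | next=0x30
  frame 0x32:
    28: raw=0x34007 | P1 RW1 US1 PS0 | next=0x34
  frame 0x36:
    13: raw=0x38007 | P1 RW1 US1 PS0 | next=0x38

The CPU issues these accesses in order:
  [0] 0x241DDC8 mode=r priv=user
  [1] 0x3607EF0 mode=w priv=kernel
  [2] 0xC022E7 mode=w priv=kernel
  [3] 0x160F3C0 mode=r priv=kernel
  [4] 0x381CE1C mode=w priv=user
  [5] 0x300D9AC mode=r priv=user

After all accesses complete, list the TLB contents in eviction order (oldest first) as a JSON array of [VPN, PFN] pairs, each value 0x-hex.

Walk each access:
#0 VA=0x241DDC8 (r,user):
  lvl0: tbl 0x1B, slot 18 ⇒ 0x1F007 (P1/RW1/US1/PS0)
  lvl1: tbl 0x1F, slot 29 ⇒ 0x23007 (P1/RW1/US1/PS0)
  → PA=0x23DC8  (2 entries read)
#1 VA=0x3607EF0 (w,kernel):
  lvl0: tbl 0x1B, slot 27 ⇒ 0x26007 (P1/RW1/US1/PS0)
  lvl1: tbl 0x26, slot 7 ⇒ 0x27007 (P1/RW1/US1/PS0)
  → PA=0x27EF0  (2 entries read)
#2 VA=0xC022E7 (w,kernel):
  lvl0: tbl 0x1B, slot 6 ⇒ 0x2B007 (P1/RW1/US1/PS0)
  lvl1: tbl 0x2B, slot 2 ⇒ 0x2E007 (P1/RW1/US1/PS0)
  → PA=0x2E2E7  (2 entries read)
#3 VA=0x160F3C0 (r,kernel):
  lvl0: tbl 0x1B, slot 11 ⇒ 0x2F007 (P1/RW1/US1/PS0)
  lvl1: tbl 0x2F, slot 15 ⇒ 0x30007 (P1/RW1/US1/PS0)
  → PA=0x303C0  (2 entries read)
#4 VA=0x381CE1C (w,user):
  lvl0: tbl 0x1B, slot 28 ⇒ 0x32007 (P1/RW1/US1/PS0)
  lvl1: tbl 0x32, slot 28 ⇒ 0x34007 (P1/RW1/US1/PS0)
  → PA=0x34E1C  (2 entries read)
#5 VA=0x300D9AC (r,user):
  lvl0: tbl 0x1B, slot 24 ⇒ 0x36007 (P1/RW1/US1/PS0)
  lvl1: tbl 0x36, slot 13 ⇒ 0x38007 (P1/RW1/US1/PS0)
  → PA=0x389AC  (2 entries read)

TLB: [["0x381C", "0x34"], ["0x300D", "0x38"]]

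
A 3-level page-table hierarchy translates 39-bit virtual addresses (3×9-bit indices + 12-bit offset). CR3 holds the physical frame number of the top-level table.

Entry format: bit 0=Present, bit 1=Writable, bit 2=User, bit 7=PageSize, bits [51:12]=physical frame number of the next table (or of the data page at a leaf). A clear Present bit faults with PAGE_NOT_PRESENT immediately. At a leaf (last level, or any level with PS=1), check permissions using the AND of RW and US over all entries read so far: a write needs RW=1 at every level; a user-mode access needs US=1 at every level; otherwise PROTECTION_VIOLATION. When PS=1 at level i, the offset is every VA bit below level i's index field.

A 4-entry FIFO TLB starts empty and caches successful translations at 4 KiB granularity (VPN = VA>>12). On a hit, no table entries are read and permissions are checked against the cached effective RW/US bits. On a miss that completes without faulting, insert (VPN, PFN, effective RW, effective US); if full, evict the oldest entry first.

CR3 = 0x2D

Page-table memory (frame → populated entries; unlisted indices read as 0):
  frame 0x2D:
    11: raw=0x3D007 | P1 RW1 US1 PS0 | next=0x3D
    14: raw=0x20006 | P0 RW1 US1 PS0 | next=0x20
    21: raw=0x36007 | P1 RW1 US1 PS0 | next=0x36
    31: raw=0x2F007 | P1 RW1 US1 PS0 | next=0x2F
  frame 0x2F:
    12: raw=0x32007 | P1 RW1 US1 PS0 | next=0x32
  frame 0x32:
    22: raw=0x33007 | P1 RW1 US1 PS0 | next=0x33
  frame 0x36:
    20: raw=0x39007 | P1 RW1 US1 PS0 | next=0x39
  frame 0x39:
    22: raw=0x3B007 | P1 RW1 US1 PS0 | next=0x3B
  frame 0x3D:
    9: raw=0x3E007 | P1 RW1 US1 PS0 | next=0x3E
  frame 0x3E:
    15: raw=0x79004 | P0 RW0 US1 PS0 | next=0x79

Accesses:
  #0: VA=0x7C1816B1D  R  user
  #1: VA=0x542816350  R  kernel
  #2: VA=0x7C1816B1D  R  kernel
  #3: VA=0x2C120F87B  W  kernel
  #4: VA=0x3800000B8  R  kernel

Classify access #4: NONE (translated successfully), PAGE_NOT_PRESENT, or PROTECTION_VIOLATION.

Trace:
#0 VA=0x7C1816B1D (r,user):
  [0] read 0x2D idx=31: raw=0x2F007 flags P=1 W=1 U=1 S=0
  [1] read 0x2F idx=12: raw=0x32007 flags P=1 W=1 U=1 S=0
  [2] read 0x32 idx=22: raw=0x33007 flags P=1 W=1 U=1 S=0
  ✓ 0x33B1D  — 3 lookups
#1 VA=0x542816350 (r,kernel):
  [0] read 0x2D idx=21: raw=0x36007 flags P=1 W=1 U=1 S=0
  [1] read 0x36 idx=20: raw=0x39007 flags P=1 W=1 U=1 S=0
  [2] read 0x39 idx=22: raw=0x3B007 flags P=1 W=1 U=1 S=0
  ✓ 0x3B350  — 3 lookups
#2 VA=0x7C1816B1D (r,kernel):
  TLB hit vpn=0x7C1816 → PA=0x33B1D
#3 VA=0x2C120F87B (w,kernel):
  [0] read 0x2D idx=11: raw=0x3D007 flags P=1 W=1 U=1 S=0
  [1] read 0x3D idx=9: raw=0x3E007 flags P=1 W=1 U=1 S=0
  [2] read 0x3E idx=15: raw=0x79004 flags P=0 W=0 U=1 S=0
  ⇒ fault: PAGE_NOT_PRESENT  — 3 lookups
#4 VA=0x3800000B8 (r,kernel):
  [0] read 0x2D idx=14: raw=0x20006 flags P=0 W=1 U=1 S=0
  ⇒ fault: PAGE_NOT_PRESENT  — 1 lookups

Access #4 fault: PAGE_NOT_PRESENT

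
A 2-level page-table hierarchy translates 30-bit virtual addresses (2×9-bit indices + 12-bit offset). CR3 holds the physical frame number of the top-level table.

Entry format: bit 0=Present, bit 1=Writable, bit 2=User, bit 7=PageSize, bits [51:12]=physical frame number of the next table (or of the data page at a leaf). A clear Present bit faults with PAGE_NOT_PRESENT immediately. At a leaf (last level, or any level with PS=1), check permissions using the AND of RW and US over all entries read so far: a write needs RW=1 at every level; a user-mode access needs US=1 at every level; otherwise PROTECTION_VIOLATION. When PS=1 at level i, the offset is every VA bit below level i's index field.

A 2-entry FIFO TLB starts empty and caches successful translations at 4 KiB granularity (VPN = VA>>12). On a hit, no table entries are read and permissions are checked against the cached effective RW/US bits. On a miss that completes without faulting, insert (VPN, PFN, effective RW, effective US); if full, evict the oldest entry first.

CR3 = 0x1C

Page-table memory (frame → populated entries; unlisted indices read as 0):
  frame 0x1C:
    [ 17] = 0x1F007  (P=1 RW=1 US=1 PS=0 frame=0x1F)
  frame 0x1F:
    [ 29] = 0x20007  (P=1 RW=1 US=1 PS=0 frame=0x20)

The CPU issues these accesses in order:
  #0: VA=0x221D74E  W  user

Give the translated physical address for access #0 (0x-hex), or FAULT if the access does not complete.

Walk each access:
#0 VA=0x221D74E (w,user):
  L0: frame=0x1C idx=17 entry=0x1F007 [P=1 RW=1 US=1 PS=0]
  L1: frame=0x1F idx=29 entry=0x20007 [P=1 RW=1 US=1 PS=0]
  → PA=0x2074E  (2 entries read)

Access #0 PA: 0x2074E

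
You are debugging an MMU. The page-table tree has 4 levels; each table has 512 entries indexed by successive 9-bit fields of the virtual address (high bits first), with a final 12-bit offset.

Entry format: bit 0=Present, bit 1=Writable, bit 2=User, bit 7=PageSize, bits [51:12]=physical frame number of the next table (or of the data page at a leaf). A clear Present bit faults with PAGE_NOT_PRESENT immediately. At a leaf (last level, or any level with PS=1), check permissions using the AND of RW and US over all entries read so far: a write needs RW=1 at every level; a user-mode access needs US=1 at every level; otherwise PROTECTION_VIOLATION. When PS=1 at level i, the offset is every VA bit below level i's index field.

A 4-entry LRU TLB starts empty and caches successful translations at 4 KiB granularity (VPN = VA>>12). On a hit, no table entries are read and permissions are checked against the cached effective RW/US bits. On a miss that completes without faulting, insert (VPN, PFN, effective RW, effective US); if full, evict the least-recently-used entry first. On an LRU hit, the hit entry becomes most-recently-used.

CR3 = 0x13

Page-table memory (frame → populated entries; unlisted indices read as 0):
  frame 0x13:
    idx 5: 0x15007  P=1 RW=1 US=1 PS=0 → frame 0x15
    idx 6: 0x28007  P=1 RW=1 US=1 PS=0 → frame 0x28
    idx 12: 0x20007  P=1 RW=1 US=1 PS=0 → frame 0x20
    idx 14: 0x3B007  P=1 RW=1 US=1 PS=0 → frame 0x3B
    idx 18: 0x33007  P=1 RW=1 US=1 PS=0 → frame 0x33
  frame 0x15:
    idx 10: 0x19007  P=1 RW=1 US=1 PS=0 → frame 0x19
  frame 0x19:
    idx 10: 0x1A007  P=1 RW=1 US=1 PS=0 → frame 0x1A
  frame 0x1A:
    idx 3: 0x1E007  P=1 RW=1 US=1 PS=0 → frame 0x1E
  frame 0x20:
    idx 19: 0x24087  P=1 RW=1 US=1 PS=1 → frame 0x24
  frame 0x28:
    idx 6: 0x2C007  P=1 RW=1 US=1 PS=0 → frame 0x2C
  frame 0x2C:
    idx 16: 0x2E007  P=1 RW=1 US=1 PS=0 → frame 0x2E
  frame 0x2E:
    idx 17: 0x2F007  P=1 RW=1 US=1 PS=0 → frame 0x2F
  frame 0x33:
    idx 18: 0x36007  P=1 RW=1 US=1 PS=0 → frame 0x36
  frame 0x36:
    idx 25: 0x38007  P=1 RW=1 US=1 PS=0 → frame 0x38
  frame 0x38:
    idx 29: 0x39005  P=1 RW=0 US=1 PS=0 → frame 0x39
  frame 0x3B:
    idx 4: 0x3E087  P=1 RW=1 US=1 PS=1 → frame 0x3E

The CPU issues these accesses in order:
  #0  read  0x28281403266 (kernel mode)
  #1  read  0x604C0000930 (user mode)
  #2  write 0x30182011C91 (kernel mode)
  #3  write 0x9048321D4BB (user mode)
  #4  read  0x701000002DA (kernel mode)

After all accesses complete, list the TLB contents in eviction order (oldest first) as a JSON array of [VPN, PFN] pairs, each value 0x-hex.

Walk each access:
#0 VA=0x28281403266 (r,kernel):
  [0] read 0x13 idx=5: raw=0x15007 flags P=1 W=1 U=1 S=0
  [1] read 0x15 idx=10: raw=0x19007 flags P=1 W=1 U=1 S=0
  [2] read 0x19 idx=10: raw=0x1A007 flags P=1 W=1 U=1 S=0
  [3] read 0x1A idx=3: raw=0x1E007 flags P=1 W=1 U=1 S=0
  ⇒ phys 0x1E266  [4 reads]
#1 VA=0x604C0000930 (r,user):
  [0] read 0x13 idx=12: raw=0x20007 flags P=1 W=1 U=1 S=0
  [1] read 0x20 idx=19: raw=0x24087 flags P=1 W=1 U=1 S=1
  ⇒ phys 0x24930 (huge @L1)  [2 reads]
#2 VA=0x30182011C91 (w,kernel):
  [0] read 0x13 idx=6: raw=0x28007 flags P=1 W=1 U=1 S=0
  [1] read 0x28 idx=6: raw=0x2C007 flags P=1 W=1 U=1 S=0
  [2] read 0x2C idx=16: raw=0x2E007 flags P=1 W=1 U=1 S=0
  [3] read 0x2E idx=17: raw=0x2F007 flags P=1 W=1 U=1 S=0
  ⇒ phys 0x2FC91  [4 reads]
#3 VA=0x9048321D4BB (w,user):
  [0] read 0x13 idx=18: raw=0x33007 flags P=1 W=1 U=1 S=0
  [1] read 0x33 idx=18: raw=0x36007 flags P=1 W=1 U=1 S=0
  [2] read 0x36 idx=25: raw=0x38007 flags P=1 W=1 U=1 S=0
  [3] read 0x38 idx=29: raw=0x39005 flags P=1 W=0 U=1 S=0
  ✗ PROTECTION_VIOLATION  [4 reads]
#4 VA=0x701000002DA (r,kernel):
  [0] read 0x13 idx=14: raw=0x3B007 flags P=1 W=1 U=1 S=0
  [1] read 0x3B idx=4: raw=0x3E087 flags P=1 W=1 U=1 S=1
  ⇒ phys 0x3E2DA (huge @L1)  [2 reads]

TLB: [["0x28281403", "0x1E"], ["0x604C0000", "0x24"], ["0x30182011", "0x2F"], ["0x70100000", "0x3E"]]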